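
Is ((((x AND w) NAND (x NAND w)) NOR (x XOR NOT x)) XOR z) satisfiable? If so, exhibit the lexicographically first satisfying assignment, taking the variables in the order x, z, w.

x=0, z=1, w=0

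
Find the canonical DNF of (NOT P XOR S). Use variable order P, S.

(NOT P AND NOT S) OR (P AND S)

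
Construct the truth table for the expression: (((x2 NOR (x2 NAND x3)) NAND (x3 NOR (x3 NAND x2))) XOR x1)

x2 | x1 | x3 | Output
---------------------
0 | 0 | 0 | 1
0 | 0 | 1 | 1
0 | 1 | 0 | 0
0 | 1 | 1 | 0
1 | 0 | 0 | 1
1 | 0 | 1 | 1
1 | 1 | 0 | 0
1 | 1 | 1 | 0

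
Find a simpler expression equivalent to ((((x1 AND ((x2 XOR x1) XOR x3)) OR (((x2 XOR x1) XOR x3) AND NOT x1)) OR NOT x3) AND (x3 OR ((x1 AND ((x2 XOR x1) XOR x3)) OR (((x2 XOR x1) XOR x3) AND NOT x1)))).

By distribution ((E OR v) AND (E OR NOT v) = E) then distribution ((E AND v) OR (E AND NOT v) = E):
= ((x2 XOR x1) XOR x3)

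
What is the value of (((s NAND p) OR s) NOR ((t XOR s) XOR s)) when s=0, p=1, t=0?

Substituting: (((0 NAND 1) OR 0) NOR ((0 XOR 0) XOR 0))
= 0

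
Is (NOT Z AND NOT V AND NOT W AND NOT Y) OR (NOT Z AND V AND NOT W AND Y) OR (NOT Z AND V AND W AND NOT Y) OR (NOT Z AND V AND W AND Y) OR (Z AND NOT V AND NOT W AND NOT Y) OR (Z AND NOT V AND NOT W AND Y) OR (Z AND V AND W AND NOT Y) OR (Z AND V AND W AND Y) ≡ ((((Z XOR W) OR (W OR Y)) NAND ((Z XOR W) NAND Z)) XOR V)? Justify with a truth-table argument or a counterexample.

Yes, they are equivalent — the two output columns agree on all 16 assignments:
Z | V | W | Y | Expression 1 | Expression 2
-------------------------------------------
0 | 0 | 0 | 0 | 1 | 1
0 | 0 | 0 | 1 | 0 | 0
0 | 0 | 1 | 0 | 0 | 0
0 | 0 | 1 | 1 | 0 | 0
0 | 1 | 0 | 0 | 0 | 0
0 | 1 | 0 | 1 | 1 | 1
0 | 1 | 1 | 0 | 1 | 1
0 | 1 | 1 | 1 | 1 | 1
1 | 0 | 0 | 0 | 1 | 1
1 | 0 | 0 | 1 | 1 | 1
1 | 0 | 1 | 0 | 0 | 0
1 | 0 | 1 | 1 | 0 | 0
1 | 1 | 0 | 0 | 0 | 0
1 | 1 | 0 | 1 | 0 | 0
1 | 1 | 1 | 0 | 1 | 1
1 | 1 | 1 | 1 | 1 | 1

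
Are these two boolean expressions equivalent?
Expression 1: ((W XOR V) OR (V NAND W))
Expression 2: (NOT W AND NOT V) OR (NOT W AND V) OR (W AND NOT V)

Yes, they are equivalent — the two output columns agree on all 4 assignments:
W | V | Expression 1 | Expression 2
-----------------------------------
0 | 0 | 1 | 1
0 | 1 | 1 | 1
1 | 0 | 1 | 1
1 | 1 | 0 | 0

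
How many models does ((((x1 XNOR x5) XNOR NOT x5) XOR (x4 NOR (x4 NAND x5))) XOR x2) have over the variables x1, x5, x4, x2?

Satisfying assignments: (0,0,0,0), (0,0,1,0), (0,1,0,0), (0,1,1,0), (1,0,0,1), (1,0,1,1), (1,1,0,1), (1,1,1,1)
Count: 8 out of 16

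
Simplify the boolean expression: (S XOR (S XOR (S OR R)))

By XOR self-cancellation ((E XOR v) XOR v = E):
= (S OR R)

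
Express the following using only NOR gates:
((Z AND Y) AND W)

((((Z NOR Z) NOR (Y NOR Y)) NOR ((Z NOR Z) NOR (Y NOR Y))) NOR (W NOR W))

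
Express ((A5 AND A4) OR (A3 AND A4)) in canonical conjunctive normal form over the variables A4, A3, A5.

(A4 OR A3 OR A5) AND (A4 OR A3 OR NOT A5) AND (A4 OR NOT A3 OR A5) AND (A4 OR NOT A3 OR NOT A5) AND (NOT A4 OR A3 OR A5)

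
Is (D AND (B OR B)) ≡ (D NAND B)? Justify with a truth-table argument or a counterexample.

No. Counterexample: with B=0, D=0, Expression 1 = 0 but Expression 2 = 1.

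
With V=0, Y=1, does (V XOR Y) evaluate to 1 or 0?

Substituting: (0 XOR 1)
= 1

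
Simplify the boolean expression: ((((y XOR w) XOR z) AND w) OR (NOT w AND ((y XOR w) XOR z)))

By distribution ((E AND v) OR (E AND NOT v) = E):
= ((y XOR w) XOR z)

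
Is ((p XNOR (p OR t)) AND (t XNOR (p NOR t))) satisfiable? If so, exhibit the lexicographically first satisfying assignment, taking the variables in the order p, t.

p=1, t=0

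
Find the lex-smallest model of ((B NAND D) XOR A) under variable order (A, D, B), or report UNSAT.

A=0, D=0, B=0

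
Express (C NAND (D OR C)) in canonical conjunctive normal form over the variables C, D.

(NOT C OR D) AND (NOT C OR NOT D)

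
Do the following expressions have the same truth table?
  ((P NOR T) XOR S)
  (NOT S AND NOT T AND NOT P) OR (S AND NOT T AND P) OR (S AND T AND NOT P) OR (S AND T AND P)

Yes, they are equivalent — the two output columns agree on all 8 assignments:
S | T | P | Expression 1 | Expression 2
---------------------------------------
0 | 0 | 0 | 1 | 1
0 | 0 | 1 | 0 | 0
0 | 1 | 0 | 0 | 0
0 | 1 | 1 | 0 | 0
1 | 0 | 0 | 0 | 0
1 | 0 | 1 | 1 | 1
1 | 1 | 0 | 1 | 1
1 | 1 | 1 | 1 | 1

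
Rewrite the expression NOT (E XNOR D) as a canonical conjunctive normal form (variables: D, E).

(D OR E) AND (NOT D OR NOT E)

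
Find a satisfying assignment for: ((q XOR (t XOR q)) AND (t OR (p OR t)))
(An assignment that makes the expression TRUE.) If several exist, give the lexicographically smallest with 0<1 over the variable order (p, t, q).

p=0, t=1, q=0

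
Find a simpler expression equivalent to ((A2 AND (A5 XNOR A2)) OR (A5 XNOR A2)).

By absorption (E OR (E AND v) = E):
= (A5 XNOR A2)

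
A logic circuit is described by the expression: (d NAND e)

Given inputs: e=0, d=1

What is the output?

Substituting: (1 NAND 0)
= 1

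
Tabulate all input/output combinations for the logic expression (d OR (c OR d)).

d | c | Output
--------------
0 | 0 | 0
0 | 1 | 1
1 | 0 | 1
1 | 1 | 1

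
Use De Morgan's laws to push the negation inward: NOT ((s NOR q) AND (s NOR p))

NOT (s NOR q) OR NOT (s NOR p)
De Morgan's: NOT(AND of terms) = OR of negations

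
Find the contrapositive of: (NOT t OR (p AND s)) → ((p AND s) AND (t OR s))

Contrapositive: NOT ((p AND s) AND (t OR s)) → NOT (NOT t OR (p AND s))
Note: A statement and its contrapositive are logically equivalent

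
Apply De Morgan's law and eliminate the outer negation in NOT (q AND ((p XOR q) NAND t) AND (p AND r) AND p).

NOT q OR NOT ((p XOR q) NAND t) OR NOT (p AND r) OR NOT p
De Morgan's: NOT(AND of terms) = OR of negations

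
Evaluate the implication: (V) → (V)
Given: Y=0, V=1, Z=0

Antecedent (V) = 1; consequent (V) = 1.
1 → 1 = 1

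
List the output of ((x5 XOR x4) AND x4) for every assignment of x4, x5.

x4 | x5 | Output
----------------
0 | 0 | 0
0 | 1 | 0
1 | 0 | 1
1 | 1 | 0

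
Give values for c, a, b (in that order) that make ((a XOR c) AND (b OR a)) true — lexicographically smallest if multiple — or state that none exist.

c=0, a=1, b=0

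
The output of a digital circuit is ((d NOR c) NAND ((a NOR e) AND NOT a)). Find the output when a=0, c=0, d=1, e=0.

Substituting: ((1 NOR 0) NAND ((0 NOR 0) AND NOT 0))
= 1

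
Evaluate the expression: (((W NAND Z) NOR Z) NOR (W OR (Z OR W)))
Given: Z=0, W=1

Substituting: (((1 NAND 0) NOR 0) NOR (1 OR (0 OR 1)))
= 0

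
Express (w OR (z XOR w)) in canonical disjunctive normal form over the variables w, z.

(NOT w AND z) OR (w AND NOT z) OR (w AND z)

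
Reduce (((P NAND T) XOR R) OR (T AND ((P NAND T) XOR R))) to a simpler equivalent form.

By absorption (E OR (E AND v) = E):
= ((P NAND T) XOR R)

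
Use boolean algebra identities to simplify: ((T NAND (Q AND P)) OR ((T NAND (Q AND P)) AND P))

By absorption (E OR (E AND v) = E):
= (T NAND (Q AND P))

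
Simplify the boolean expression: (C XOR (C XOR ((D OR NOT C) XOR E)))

By XOR self-cancellation ((E XOR v) XOR v = E):
= ((D OR NOT C) XOR E)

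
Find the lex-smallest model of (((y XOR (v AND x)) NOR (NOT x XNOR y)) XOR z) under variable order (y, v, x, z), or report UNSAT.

y=0, v=0, x=0, z=0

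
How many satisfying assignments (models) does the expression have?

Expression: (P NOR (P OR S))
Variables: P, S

Satisfying assignments: (0,0)
Count: 1 out of 4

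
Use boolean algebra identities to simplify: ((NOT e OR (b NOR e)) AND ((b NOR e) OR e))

By distribution ((E OR v) AND (E OR NOT v) = E):
= (b NOR e)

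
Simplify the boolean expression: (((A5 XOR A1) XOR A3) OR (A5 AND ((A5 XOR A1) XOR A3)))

By absorption (E OR (E AND v) = E):
= ((A5 XOR A1) XOR A3)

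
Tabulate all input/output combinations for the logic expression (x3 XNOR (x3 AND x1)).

x3 | x1 | Output
----------------
0 | 0 | 1
0 | 1 | 1
1 | 0 | 0
1 | 1 | 1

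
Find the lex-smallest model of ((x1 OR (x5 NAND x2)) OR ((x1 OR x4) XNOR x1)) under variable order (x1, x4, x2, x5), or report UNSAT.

x1=0, x4=0, x2=0, x5=0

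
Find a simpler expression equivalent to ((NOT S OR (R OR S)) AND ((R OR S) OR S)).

By distribution ((E OR v) AND (E OR NOT v) = E):
= (R OR S)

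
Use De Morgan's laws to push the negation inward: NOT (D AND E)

NOT D OR NOT E
De Morgan's: NOT(AND of terms) = OR of negations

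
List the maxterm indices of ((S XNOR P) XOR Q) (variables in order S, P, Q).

ΠM(1, 2, 4, 7) = (S OR P OR NOT Q) AND (S OR NOT P OR Q) AND (NOT S OR P OR Q) AND (NOT S OR NOT P OR NOT Q)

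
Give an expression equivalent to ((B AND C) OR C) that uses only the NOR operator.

((((B NOR B) NOR (C NOR C)) NOR C) NOR (((B NOR B) NOR (C NOR C)) NOR C))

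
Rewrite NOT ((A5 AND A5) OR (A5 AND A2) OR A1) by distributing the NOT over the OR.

NOT (A5 AND A5) AND NOT (A5 AND A2) AND NOT A1
De Morgan's: NOT(OR of terms) = AND of negations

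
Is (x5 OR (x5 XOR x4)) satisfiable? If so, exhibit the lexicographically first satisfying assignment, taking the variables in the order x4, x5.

x4=0, x5=1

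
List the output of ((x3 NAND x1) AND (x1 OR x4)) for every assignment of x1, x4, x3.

x1 | x4 | x3 | Output
---------------------
0 | 0 | 0 | 0
0 | 0 | 1 | 0
0 | 1 | 0 | 1
0 | 1 | 1 | 1
1 | 0 | 0 | 1
1 | 0 | 1 | 0
1 | 1 | 0 | 1
1 | 1 | 1 | 0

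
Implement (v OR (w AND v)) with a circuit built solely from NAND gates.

((v NAND v) NAND (((w NAND v) NAND (w NAND v)) NAND ((w NAND v) NAND (w NAND v))))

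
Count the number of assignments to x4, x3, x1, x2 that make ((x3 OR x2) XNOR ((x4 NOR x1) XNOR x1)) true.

Satisfying assignments: (0,0,0,0), (0,0,1,0), (1,0,0,1), (1,0,1,0), (1,1,0,0), (1,1,0,1)
Count: 6 out of 16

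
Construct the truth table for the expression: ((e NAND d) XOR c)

c | d | e | Output
------------------
0 | 0 | 0 | 1
0 | 0 | 1 | 1
0 | 1 | 0 | 1
0 | 1 | 1 | 0
1 | 0 | 0 | 0
1 | 0 | 1 | 0
1 | 1 | 0 | 0
1 | 1 | 1 | 1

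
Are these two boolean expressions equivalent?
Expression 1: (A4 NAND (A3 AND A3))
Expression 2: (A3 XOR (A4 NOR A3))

No. Counterexample: with A4=1, A3=0, Expression 1 = 1 but Expression 2 = 0.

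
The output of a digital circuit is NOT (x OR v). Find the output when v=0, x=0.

Substituting: NOT (0 OR 0)
= 1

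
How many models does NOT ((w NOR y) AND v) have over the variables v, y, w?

Satisfying assignments: (0,0,0), (0,0,1), (0,1,0), (0,1,1), (1,0,1), (1,1,0), (1,1,1)
Count: 7 out of 8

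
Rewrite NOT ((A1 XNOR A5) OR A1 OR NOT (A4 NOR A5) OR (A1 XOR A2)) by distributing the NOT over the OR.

NOT (A1 XNOR A5) AND NOT A1 AND (A4 NOR A5) AND NOT (A1 XOR A2)
De Morgan's: NOT(OR of terms) = AND of negations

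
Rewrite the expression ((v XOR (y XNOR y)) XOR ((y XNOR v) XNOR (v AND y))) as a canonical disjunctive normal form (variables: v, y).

(NOT v AND NOT y) OR (v AND NOT y) OR (v AND y)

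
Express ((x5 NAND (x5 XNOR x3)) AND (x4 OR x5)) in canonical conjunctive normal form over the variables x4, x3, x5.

(x4 OR x3 OR x5) AND (x4 OR NOT x3 OR x5) AND (x4 OR NOT x3 OR NOT x5) AND (NOT x4 OR NOT x3 OR NOT x5)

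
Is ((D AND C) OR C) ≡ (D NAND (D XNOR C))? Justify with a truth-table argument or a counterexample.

No. Counterexample: with C=0, D=0, Expression 1 = 0 but Expression 2 = 1.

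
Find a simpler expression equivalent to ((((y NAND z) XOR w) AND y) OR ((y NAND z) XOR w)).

By absorption (E OR (E AND v) = E):
= ((y NAND z) XOR w)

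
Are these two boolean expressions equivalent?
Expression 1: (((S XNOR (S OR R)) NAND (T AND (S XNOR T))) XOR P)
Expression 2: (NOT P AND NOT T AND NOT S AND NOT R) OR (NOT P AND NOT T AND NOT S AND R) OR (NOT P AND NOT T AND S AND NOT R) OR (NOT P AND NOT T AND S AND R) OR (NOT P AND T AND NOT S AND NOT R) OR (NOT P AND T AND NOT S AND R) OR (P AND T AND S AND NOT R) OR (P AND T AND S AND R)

Yes, they are equivalent — the two output columns agree on all 16 assignments:
P | T | S | R | Expression 1 | Expression 2
-------------------------------------------
0 | 0 | 0 | 0 | 1 | 1
0 | 0 | 0 | 1 | 1 | 1
0 | 0 | 1 | 0 | 1 | 1
0 | 0 | 1 | 1 | 1 | 1
0 | 1 | 0 | 0 | 1 | 1
0 | 1 | 0 | 1 | 1 | 1
0 | 1 | 1 | 0 | 0 | 0
0 | 1 | 1 | 1 | 0 | 0
1 | 0 | 0 | 0 | 0 | 0
1 | 0 | 0 | 1 | 0 | 0
1 | 0 | 1 | 0 | 0 | 0
1 | 0 | 1 | 1 | 0 | 0
1 | 1 | 0 | 0 | 0 | 0
1 | 1 | 0 | 1 | 0 | 0
1 | 1 | 1 | 0 | 1 | 1
1 | 1 | 1 | 1 | 1 | 1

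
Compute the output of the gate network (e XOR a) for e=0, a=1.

Substituting: (0 XOR 1)
= 1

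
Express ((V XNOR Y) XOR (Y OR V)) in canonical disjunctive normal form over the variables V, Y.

(NOT V AND NOT Y) OR (NOT V AND Y) OR (V AND NOT Y)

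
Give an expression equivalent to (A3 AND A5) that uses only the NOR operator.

((A3 NOR A3) NOR (A5 NOR A5))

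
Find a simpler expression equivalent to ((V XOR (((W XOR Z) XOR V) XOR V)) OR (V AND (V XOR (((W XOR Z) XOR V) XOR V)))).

By absorption (E OR (E AND v) = E) then XOR self-cancellation ((E XOR v) XOR v = E):
= ((W XOR Z) XOR V)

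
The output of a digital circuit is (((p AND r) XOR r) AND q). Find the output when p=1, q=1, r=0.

Substituting: (((1 AND 0) XOR 0) AND 1)
= 0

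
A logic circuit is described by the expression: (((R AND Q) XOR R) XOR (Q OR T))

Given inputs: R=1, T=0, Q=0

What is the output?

Substituting: (((1 AND 0) XOR 1) XOR (0 OR 0))
= 1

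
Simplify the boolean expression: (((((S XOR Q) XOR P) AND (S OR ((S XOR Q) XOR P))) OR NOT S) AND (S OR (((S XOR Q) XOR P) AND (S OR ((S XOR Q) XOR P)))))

By distribution ((E OR v) AND (E OR NOT v) = E) then absorption (E AND (E OR v) = E):
= ((S XOR Q) XOR P)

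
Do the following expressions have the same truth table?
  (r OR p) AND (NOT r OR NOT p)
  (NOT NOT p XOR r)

Yes, they are equivalent — the two output columns agree on all 4 assignments:
r | p | Expression 1 | Expression 2
-----------------------------------
0 | 0 | 0 | 0
0 | 1 | 1 | 1
1 | 0 | 1 | 1
1 | 1 | 0 | 0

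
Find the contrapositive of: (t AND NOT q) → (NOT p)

Contrapositive: p → NOT (t AND NOT q)
Note: A statement and its contrapositive are logically equivalent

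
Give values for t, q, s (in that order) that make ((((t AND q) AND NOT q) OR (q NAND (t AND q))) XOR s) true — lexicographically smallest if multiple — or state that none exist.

t=0, q=0, s=0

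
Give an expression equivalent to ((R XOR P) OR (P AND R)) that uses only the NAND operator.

((((R NAND (R NAND P)) NAND (P NAND (R NAND P))) NAND ((R NAND (R NAND P)) NAND (P NAND (R NAND P)))) NAND (((P NAND R) NAND (P NAND R)) NAND ((P NAND R) NAND (P NAND R))))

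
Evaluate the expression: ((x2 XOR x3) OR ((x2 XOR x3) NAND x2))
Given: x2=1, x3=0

Substituting: ((1 XOR 0) OR ((1 XOR 0) NAND 1))
= 1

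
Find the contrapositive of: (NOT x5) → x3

Contrapositive: NOT x3 → x5
Note: A statement and its contrapositive are logically equivalent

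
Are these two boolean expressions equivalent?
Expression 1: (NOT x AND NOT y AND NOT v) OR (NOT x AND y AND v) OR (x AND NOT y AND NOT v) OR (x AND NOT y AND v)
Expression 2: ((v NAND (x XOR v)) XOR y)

Yes, they are equivalent — the two output columns agree on all 8 assignments:
x | y | v | Expression 1 | Expression 2
---------------------------------------
0 | 0 | 0 | 1 | 1
0 | 0 | 1 | 0 | 0
0 | 1 | 0 | 0 | 0
0 | 1 | 1 | 1 | 1
1 | 0 | 0 | 1 | 1
1 | 0 | 1 | 1 | 1
1 | 1 | 0 | 0 | 0
1 | 1 | 1 | 0 | 0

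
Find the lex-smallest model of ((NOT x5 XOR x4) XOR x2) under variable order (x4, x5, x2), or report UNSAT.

x4=0, x5=0, x2=0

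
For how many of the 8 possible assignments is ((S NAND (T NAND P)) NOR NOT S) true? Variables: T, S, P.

Satisfying assignments: (0,1,0), (0,1,1), (1,1,0)
Count: 3 out of 8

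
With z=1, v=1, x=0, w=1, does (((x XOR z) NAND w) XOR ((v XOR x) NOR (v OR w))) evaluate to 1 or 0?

Substituting: (((0 XOR 1) NAND 1) XOR ((1 XOR 0) NOR (1 OR 1)))
= 0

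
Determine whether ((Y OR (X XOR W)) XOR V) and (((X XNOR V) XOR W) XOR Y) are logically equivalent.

No. Counterexample: with Y=0, X=0, V=0, W=0, Expression 1 = 0 but Expression 2 = 1.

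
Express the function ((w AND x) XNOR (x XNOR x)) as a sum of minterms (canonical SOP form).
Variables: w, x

Σm(3) = (w AND x)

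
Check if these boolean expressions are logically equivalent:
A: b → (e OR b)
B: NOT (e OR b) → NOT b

Yes, Contrapositive is always equivalent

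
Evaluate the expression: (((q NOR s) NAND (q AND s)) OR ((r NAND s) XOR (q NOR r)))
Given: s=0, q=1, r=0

Substituting: (((1 NOR 0) NAND (1 AND 0)) OR ((0 NAND 0) XOR (1 NOR 0)))
= 1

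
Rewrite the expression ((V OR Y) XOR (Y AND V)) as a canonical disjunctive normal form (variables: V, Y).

(NOT V AND Y) OR (V AND NOT Y)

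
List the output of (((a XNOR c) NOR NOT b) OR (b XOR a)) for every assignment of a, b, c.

a | b | c | Output
------------------
0 | 0 | 0 | 0
0 | 0 | 1 | 0
0 | 1 | 0 | 1
0 | 1 | 1 | 1
1 | 0 | 0 | 1
1 | 0 | 1 | 1
1 | 1 | 0 | 1
1 | 1 | 1 | 0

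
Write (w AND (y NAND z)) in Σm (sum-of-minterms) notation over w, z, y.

Σm(4, 5, 6) = (w AND NOT z AND NOT y) OR (w AND NOT z AND y) OR (w AND z AND NOT y)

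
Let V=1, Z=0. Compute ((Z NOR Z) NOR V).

Substituting: ((0 NOR 0) NOR 1)
= 0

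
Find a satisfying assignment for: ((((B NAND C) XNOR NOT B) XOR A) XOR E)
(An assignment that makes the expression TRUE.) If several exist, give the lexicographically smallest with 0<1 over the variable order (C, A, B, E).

C=0, A=0, B=0, E=0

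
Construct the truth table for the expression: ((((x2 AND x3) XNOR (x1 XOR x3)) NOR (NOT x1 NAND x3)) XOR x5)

x5 | x1 | x2 | x3 | Output
--------------------------
0 | 0 | 0 | 0 | 0
0 | 0 | 0 | 1 | 1
0 | 0 | 1 | 0 | 0
0 | 0 | 1 | 1 | 0
0 | 1 | 0 | 0 | 0
0 | 1 | 0 | 1 | 0
0 | 1 | 1 | 0 | 0
0 | 1 | 1 | 1 | 0
1 | 0 | 0 | 0 | 1
1 | 0 | 0 | 1 | 0
1 | 0 | 1 | 0 | 1
1 | 0 | 1 | 1 | 1
1 | 1 | 0 | 0 | 1
1 | 1 | 0 | 1 | 1
1 | 1 | 1 | 0 | 1
1 | 1 | 1 | 1 | 1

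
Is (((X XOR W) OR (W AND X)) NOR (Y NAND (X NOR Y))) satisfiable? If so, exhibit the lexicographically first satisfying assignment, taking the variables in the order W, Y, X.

UNSATISFIABLE - no assignment makes this expression true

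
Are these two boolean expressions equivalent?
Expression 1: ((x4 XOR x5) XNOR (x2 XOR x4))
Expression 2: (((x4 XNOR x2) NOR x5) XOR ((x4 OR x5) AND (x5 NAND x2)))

No. Counterexample: with x4=0, x5=0, x2=0, Expression 1 = 1 but Expression 2 = 0.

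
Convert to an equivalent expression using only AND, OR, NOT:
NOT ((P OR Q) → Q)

(P OR Q) AND NOT Q
(Negated implication: NOT(A → B) = A AND NOT B)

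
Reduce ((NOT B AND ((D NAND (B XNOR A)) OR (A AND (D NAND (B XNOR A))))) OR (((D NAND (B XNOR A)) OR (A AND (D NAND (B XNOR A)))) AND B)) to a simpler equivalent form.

By distribution ((E AND v) OR (E AND NOT v) = E) then absorption (E OR (E AND v) = E):
= (D NAND (B XNOR A))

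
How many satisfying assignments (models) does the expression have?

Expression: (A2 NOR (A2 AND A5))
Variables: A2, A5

Satisfying assignments: (0,0), (0,1)
Count: 2 out of 4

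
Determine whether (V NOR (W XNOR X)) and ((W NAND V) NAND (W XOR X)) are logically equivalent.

No. Counterexample: with X=0, W=0, V=0, Expression 1 = 0 but Expression 2 = 1.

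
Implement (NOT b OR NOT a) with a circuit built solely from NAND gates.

(((b NAND b) NAND (b NAND b)) NAND ((a NAND a) NAND (a NAND a)))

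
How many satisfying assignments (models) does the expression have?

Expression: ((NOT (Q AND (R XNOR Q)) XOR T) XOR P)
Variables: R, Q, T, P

Satisfying assignments: (0,0,0,0), (0,0,1,1), (0,1,0,0), (0,1,1,1), (1,0,0,0), (1,0,1,1), (1,1,0,1), (1,1,1,0)
Count: 8 out of 16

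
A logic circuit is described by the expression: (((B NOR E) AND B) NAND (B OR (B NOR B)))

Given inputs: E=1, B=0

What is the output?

Substituting: (((0 NOR 1) AND 0) NAND (0 OR (0 NOR 0)))
= 1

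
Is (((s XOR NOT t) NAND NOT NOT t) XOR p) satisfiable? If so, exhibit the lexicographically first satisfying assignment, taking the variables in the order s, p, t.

s=0, p=0, t=0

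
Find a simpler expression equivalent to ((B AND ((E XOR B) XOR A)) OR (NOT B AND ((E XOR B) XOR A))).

By distribution ((E AND v) OR (E AND NOT v) = E):
= ((E XOR B) XOR A)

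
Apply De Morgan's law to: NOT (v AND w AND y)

NOT v OR NOT w OR NOT y
De Morgan's: NOT(AND of terms) = OR of negations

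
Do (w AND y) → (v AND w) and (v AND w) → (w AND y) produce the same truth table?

No, Converse is not equivalent to original (counterexample: w=1, y=0, v=1)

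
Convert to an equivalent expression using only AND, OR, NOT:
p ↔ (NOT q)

(p AND (NOT q)) OR (NOT p AND q)
(Biconditional = both true or both false)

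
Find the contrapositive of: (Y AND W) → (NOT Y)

Contrapositive: Y → NOT (Y AND W)
Note: A statement and its contrapositive are logically equivalent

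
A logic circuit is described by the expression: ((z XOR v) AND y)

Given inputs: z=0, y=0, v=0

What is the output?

Substituting: ((0 XOR 0) AND 0)
= 0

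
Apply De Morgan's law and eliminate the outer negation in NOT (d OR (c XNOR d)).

NOT d AND NOT (c XNOR d)
De Morgan's: NOT(OR of terms) = AND of negations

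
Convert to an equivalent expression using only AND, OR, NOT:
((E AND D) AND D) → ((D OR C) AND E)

NOT ((E AND D) AND D) OR ((D OR C) AND E)
(Implication elimination: A → B = NOT A OR B)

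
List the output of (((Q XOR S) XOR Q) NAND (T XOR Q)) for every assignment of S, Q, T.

S | Q | T | Output
------------------
0 | 0 | 0 | 1
0 | 0 | 1 | 1
0 | 1 | 0 | 1
0 | 1 | 1 | 1
1 | 0 | 0 | 1
1 | 0 | 1 | 0
1 | 1 | 0 | 0
1 | 1 | 1 | 1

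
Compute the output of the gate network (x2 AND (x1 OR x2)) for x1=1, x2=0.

Substituting: (0 AND (1 OR 0))
= 0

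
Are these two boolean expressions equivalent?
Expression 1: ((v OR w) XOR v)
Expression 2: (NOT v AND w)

Yes, they are equivalent — the two output columns agree on all 4 assignments:
v | w | Expression 1 | Expression 2
-----------------------------------
0 | 0 | 0 | 0
0 | 1 | 1 | 1
1 | 0 | 0 | 0
1 | 1 | 0 | 0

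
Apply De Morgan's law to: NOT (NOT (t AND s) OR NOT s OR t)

(t AND s) AND s AND NOT t
De Morgan's: NOT(OR of terms) = AND of negations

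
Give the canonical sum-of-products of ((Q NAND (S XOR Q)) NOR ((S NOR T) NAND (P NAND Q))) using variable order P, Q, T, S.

Σm(4) = (NOT P AND Q AND NOT T AND NOT S)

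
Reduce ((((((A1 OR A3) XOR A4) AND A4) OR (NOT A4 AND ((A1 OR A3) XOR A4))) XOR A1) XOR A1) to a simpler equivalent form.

By XOR self-cancellation ((E XOR v) XOR v = E) then distribution ((E AND v) OR (E AND NOT v) = E):
= ((A1 OR A3) XOR A4)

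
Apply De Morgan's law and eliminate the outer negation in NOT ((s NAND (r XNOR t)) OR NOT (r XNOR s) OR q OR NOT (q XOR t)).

NOT (s NAND (r XNOR t)) AND (r XNOR s) AND NOT q AND (q XOR t)
De Morgan's: NOT(OR of terms) = AND of negations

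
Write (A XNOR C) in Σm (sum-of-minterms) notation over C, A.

Σm(0, 3) = (NOT C AND NOT A) OR (C AND A)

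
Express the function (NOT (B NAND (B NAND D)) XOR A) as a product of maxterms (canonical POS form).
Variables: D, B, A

ΠM(0, 3, 4, 6) = (D OR B OR A) AND (D OR NOT B OR NOT A) AND (NOT D OR B OR A) AND (NOT D OR NOT B OR A)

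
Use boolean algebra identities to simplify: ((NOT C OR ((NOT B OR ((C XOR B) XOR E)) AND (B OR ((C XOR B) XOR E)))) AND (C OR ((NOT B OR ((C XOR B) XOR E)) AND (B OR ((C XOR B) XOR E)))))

By distribution ((E OR v) AND (E OR NOT v) = E) then distribution ((E OR v) AND (E OR NOT v) = E):
= ((C XOR B) XOR E)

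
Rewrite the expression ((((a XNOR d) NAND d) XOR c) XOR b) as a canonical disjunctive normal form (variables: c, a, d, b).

(NOT c AND NOT a AND NOT d AND NOT b) OR (NOT c AND NOT a AND d AND NOT b) OR (NOT c AND a AND NOT d AND NOT b) OR (NOT c AND a AND d AND b) OR (c AND NOT a AND NOT d AND b) OR (c AND NOT a AND d AND b) OR (c AND a AND NOT d AND b) OR (c AND a AND d AND NOT b)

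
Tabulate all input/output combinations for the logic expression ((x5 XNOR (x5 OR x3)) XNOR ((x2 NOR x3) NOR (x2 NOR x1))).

x2 | x5 | x3 | x1 | Output
--------------------------
0 | 0 | 0 | 0 | 0
0 | 0 | 0 | 1 | 0
0 | 0 | 1 | 0 | 1
0 | 0 | 1 | 1 | 0
0 | 1 | 0 | 0 | 0
0 | 1 | 0 | 1 | 0
0 | 1 | 1 | 0 | 0
0 | 1 | 1 | 1 | 1
1 | 0 | 0 | 0 | 1
1 | 0 | 0 | 1 | 1
1 | 0 | 1 | 0 | 0
1 | 0 | 1 | 1 | 0
1 | 1 | 0 | 0 | 1
1 | 1 | 0 | 1 | 1
1 | 1 | 1 | 0 | 1
1 | 1 | 1 | 1 | 1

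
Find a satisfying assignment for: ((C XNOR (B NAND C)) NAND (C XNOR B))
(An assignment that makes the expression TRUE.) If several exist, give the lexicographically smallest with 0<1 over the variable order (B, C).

B=0, C=0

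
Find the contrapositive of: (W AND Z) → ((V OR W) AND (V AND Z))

Contrapositive: NOT ((V OR W) AND (V AND Z)) → NOT (W AND Z)
Note: A statement and its contrapositive are logically equivalent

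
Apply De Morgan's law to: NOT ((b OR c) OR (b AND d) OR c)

NOT (b OR c) AND NOT (b AND d) AND NOT c
De Morgan's: NOT(OR of terms) = AND of negations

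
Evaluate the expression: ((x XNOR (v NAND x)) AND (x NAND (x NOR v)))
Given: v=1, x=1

Substituting: ((1 XNOR (1 NAND 1)) AND (1 NAND (1 NOR 1)))
= 0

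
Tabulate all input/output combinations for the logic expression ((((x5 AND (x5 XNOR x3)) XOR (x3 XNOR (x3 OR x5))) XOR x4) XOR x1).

x4 | x5 | x3 | x1 | Output
--------------------------
0 | 0 | 0 | 0 | 1
0 | 0 | 0 | 1 | 0
0 | 0 | 1 | 0 | 1
0 | 0 | 1 | 1 | 0
0 | 1 | 0 | 0 | 0
0 | 1 | 0 | 1 | 1
0 | 1 | 1 | 0 | 0
0 | 1 | 1 | 1 | 1
1 | 0 | 0 | 0 | 0
1 | 0 | 0 | 1 | 1
1 | 0 | 1 | 0 | 0
1 | 0 | 1 | 1 | 1
1 | 1 | 0 | 0 | 1
1 | 1 | 0 | 1 | 0
1 | 1 | 1 | 0 | 1
1 | 1 | 1 | 1 | 0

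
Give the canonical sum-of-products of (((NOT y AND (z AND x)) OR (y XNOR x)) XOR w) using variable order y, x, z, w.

Σm(0, 2, 5, 6, 9, 11, 12, 14) = (NOT y AND NOT x AND NOT z AND NOT w) OR (NOT y AND NOT x AND z AND NOT w) OR (NOT y AND x AND NOT z AND w) OR (NOT y AND x AND z AND NOT w) OR (y AND NOT x AND NOT z AND w) OR (y AND NOT x AND z AND w) OR (y AND x AND NOT z AND NOT w) OR (y AND x AND z AND NOT w)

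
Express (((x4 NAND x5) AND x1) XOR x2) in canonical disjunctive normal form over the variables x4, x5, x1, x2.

(NOT x4 AND NOT x5 AND NOT x1 AND x2) OR (NOT x4 AND NOT x5 AND x1 AND NOT x2) OR (NOT x4 AND x5 AND NOT x1 AND x2) OR (NOT x4 AND x5 AND x1 AND NOT x2) OR (x4 AND NOT x5 AND NOT x1 AND x2) OR (x4 AND NOT x5 AND x1 AND NOT x2) OR (x4 AND x5 AND NOT x1 AND x2) OR (x4 AND x5 AND x1 AND x2)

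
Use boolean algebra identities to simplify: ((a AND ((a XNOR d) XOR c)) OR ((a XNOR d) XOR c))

By absorption (E OR (E AND v) = E):
= ((a XNOR d) XOR c)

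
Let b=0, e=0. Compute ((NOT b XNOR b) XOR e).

Substituting: ((NOT 0 XNOR 0) XOR 0)
= 0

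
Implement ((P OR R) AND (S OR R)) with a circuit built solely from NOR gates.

((((P NOR R) NOR (P NOR R)) NOR ((P NOR R) NOR (P NOR R))) NOR (((S NOR R) NOR (S NOR R)) NOR ((S NOR R) NOR (S NOR R))))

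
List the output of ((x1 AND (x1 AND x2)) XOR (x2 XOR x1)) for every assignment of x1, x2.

x1 | x2 | Output
----------------
0 | 0 | 0
0 | 1 | 1
1 | 0 | 1
1 | 1 | 1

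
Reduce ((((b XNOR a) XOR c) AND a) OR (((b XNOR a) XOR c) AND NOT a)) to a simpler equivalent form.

By distribution ((E AND v) OR (E AND NOT v) = E):
= ((b XNOR a) XOR c)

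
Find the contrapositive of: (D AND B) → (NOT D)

Contrapositive: D → NOT (D AND B)
Note: A statement and its contrapositive are logically equivalent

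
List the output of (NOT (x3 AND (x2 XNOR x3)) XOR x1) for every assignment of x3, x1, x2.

x3 | x1 | x2 | Output
---------------------
0 | 0 | 0 | 1
0 | 0 | 1 | 1
0 | 1 | 0 | 0
0 | 1 | 1 | 0
1 | 0 | 0 | 1
1 | 0 | 1 | 0
1 | 1 | 0 | 0
1 | 1 | 1 | 1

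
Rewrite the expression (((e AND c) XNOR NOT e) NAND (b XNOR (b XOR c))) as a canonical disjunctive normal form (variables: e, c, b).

(NOT e AND NOT c AND NOT b) OR (NOT e AND NOT c AND b) OR (NOT e AND c AND NOT b) OR (NOT e AND c AND b) OR (e AND c AND NOT b) OR (e AND c AND b)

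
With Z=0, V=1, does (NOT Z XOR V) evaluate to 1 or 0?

Substituting: (NOT 0 XOR 1)
= 0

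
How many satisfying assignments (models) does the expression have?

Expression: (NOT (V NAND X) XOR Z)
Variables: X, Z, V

Satisfying assignments: (0,1,0), (0,1,1), (1,0,1), (1,1,0)
Count: 4 out of 8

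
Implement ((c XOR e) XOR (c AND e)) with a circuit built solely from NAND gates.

((((c NAND (c NAND e)) NAND (e NAND (c NAND e))) NAND (((c NAND (c NAND e)) NAND (e NAND (c NAND e))) NAND ((c NAND e) NAND (c NAND e)))) NAND (((c NAND e) NAND (c NAND e)) NAND (((c NAND (c NAND e)) NAND (e NAND (c NAND e))) NAND ((c NAND e) NAND (c NAND e)))))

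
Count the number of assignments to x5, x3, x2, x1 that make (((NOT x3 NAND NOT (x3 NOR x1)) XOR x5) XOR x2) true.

Satisfying assignments: (0,0,0,0), (0,0,1,1), (0,1,0,0), (0,1,0,1), (1,0,0,1), (1,0,1,0), (1,1,1,0), (1,1,1,1)
Count: 8 out of 16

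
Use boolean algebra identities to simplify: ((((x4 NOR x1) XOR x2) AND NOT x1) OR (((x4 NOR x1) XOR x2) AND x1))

By distribution ((E AND v) OR (E AND NOT v) = E):
= ((x4 NOR x1) XOR x2)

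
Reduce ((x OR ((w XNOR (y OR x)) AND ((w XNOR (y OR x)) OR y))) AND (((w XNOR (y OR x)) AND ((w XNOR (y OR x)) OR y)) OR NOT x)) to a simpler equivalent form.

By distribution ((E OR v) AND (E OR NOT v) = E) then absorption (E AND (E OR v) = E):
= (w XNOR (y OR x))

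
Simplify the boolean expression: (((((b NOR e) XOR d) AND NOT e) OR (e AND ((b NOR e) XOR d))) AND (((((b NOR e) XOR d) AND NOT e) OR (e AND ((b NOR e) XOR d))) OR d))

By absorption (E AND (E OR v) = E) then distribution ((E AND v) OR (E AND NOT v) = E):
= ((b NOR e) XOR d)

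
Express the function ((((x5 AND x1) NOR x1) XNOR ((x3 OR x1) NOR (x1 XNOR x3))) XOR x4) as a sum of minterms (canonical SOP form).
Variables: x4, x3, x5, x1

Σm(1, 3, 5, 7, 8, 10, 12, 14) = (NOT x4 AND NOT x3 AND NOT x5 AND x1) OR (NOT x4 AND NOT x3 AND x5 AND x1) OR (NOT x4 AND x3 AND NOT x5 AND x1) OR (NOT x4 AND x3 AND x5 AND x1) OR (x4 AND NOT x3 AND NOT x5 AND NOT x1) OR (x4 AND NOT x3 AND x5 AND NOT x1) OR (x4 AND x3 AND NOT x5 AND NOT x1) OR (x4 AND x3 AND x5 AND NOT x1)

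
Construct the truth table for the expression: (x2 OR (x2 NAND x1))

x1 | x2 | Output
----------------
0 | 0 | 1
0 | 1 | 1
1 | 0 | 1
1 | 1 | 1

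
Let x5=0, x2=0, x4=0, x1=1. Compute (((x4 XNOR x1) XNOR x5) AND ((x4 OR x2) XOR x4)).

Substituting: (((0 XNOR 1) XNOR 0) AND ((0 OR 0) XOR 0))
= 0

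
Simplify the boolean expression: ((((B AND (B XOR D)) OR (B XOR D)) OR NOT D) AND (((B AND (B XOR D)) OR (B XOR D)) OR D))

By distribution ((E OR v) AND (E OR NOT v) = E) then absorption (E OR (E AND v) = E):
= (B XOR D)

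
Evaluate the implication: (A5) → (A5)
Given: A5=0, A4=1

Antecedent (A5) = 0; consequent (A5) = 0.
0 → 0 = 1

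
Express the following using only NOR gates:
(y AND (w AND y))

((y NOR y) NOR (((w NOR w) NOR (y NOR y)) NOR ((w NOR w) NOR (y NOR y))))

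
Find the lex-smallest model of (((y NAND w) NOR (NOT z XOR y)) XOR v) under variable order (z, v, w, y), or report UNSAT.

z=0, v=0, w=1, y=1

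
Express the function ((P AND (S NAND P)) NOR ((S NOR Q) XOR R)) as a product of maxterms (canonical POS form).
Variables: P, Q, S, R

ΠM(0, 3, 5, 7, 8, 9, 11, 12, 13, 15) = (P OR Q OR S OR R) AND (P OR Q OR NOT S OR NOT R) AND (P OR NOT Q OR S OR NOT R) AND (P OR NOT Q OR NOT S OR NOT R) AND (NOT P OR Q OR S OR R) AND (NOT P OR Q OR S OR NOT R) AND (NOT P OR Q OR NOT S OR NOT R) AND (NOT P OR NOT Q OR S OR R) AND (NOT P OR NOT Q OR S OR NOT R) AND (NOT P OR NOT Q OR NOT S OR NOT R)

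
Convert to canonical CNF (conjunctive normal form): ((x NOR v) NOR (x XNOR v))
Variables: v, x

(v OR x) AND (NOT v OR NOT x)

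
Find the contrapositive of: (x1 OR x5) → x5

Contrapositive: NOT x5 → NOT (x1 OR x5)
Note: A statement and its contrapositive are logically equivalent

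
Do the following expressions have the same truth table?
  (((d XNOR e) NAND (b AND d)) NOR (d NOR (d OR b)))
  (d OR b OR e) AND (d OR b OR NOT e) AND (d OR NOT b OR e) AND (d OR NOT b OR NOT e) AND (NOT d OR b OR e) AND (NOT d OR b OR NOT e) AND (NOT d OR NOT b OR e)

Yes, they are equivalent — the two output columns agree on all 8 assignments:
d | b | e | Expression 1 | Expression 2
---------------------------------------
0 | 0 | 0 | 0 | 0
0 | 0 | 1 | 0 | 0
0 | 1 | 0 | 0 | 0
0 | 1 | 1 | 0 | 0
1 | 0 | 0 | 0 | 0
1 | 0 | 1 | 0 | 0
1 | 1 | 0 | 0 | 0
1 | 1 | 1 | 1 | 1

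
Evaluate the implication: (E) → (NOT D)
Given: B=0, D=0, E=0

Antecedent (E) = 0; consequent (NOT D) = 1.
0 → 1 = 1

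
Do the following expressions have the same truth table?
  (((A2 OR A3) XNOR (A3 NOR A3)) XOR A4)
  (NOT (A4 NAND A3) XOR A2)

No. Counterexample: with A3=0, A4=1, A2=0, Expression 1 = 1 but Expression 2 = 0.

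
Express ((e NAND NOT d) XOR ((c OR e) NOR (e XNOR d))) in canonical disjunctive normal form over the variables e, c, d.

(NOT e AND NOT c AND NOT d) OR (NOT e AND c AND NOT d) OR (NOT e AND c AND d) OR (e AND NOT c AND d) OR (e AND c AND d)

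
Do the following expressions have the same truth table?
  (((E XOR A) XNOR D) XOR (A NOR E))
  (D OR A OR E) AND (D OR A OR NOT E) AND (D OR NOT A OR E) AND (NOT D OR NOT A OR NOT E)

Yes, they are equivalent — the two output columns agree on all 8 assignments:
D | A | E | Expression 1 | Expression 2
---------------------------------------
0 | 0 | 0 | 0 | 0
0 | 0 | 1 | 0 | 0
0 | 1 | 0 | 0 | 0
0 | 1 | 1 | 1 | 1
1 | 0 | 0 | 1 | 1
1 | 0 | 1 | 1 | 1
1 | 1 | 0 | 1 | 1
1 | 1 | 1 | 0 | 0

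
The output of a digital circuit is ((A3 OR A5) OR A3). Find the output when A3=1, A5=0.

Substituting: ((1 OR 0) OR 1)
= 1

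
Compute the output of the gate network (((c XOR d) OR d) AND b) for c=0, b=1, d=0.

Substituting: (((0 XOR 0) OR 0) AND 1)
= 0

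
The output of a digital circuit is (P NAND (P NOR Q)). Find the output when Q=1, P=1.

Substituting: (1 NAND (1 NOR 1))
= 1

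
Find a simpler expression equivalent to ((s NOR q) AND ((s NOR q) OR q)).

By absorption (E AND (E OR v) = E):
= (s NOR q)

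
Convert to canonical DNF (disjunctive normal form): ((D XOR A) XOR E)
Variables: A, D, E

(NOT A AND NOT D AND E) OR (NOT A AND D AND NOT E) OR (A AND NOT D AND NOT E) OR (A AND D AND E)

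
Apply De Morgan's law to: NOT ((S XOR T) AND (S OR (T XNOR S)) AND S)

NOT (S XOR T) OR NOT (S OR (T XNOR S)) OR NOT S
De Morgan's: NOT(AND of terms) = OR of negations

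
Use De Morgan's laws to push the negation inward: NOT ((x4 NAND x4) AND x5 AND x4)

NOT (x4 NAND x4) OR NOT x5 OR NOT x4
De Morgan's: NOT(AND of terms) = OR of negations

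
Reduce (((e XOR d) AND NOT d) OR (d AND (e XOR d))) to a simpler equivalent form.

By distribution ((E AND v) OR (E AND NOT v) = E):
= (e XOR d)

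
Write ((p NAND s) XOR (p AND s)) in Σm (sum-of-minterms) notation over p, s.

Σm(0, 1, 2, 3) = (NOT p AND NOT s) OR (NOT p AND s) OR (p AND NOT s) OR (p AND s)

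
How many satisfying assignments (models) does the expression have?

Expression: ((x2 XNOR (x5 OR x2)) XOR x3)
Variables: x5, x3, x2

Satisfying assignments: (0,0,0), (0,0,1), (1,0,1), (1,1,0)
Count: 4 out of 8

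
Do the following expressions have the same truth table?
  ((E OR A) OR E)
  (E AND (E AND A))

No. Counterexample: with A=0, E=1, Expression 1 = 1 but Expression 2 = 0.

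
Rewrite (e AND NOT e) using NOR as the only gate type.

((e NOR e) NOR ((e NOR e) NOR (e NOR e)))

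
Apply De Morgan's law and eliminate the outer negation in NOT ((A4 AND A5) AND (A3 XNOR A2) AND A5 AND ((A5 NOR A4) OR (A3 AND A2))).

NOT (A4 AND A5) OR NOT (A3 XNOR A2) OR NOT A5 OR NOT ((A5 NOR A4) OR (A3 AND A2))
De Morgan's: NOT(AND of terms) = OR of negations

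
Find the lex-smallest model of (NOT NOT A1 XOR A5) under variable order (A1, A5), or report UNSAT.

A1=0, A5=1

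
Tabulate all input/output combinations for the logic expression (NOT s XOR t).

s | t | Output
--------------
0 | 0 | 1
0 | 1 | 0
1 | 0 | 0
1 | 1 | 1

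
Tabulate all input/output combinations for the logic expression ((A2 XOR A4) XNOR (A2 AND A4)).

A2 | A4 | Output
----------------
0 | 0 | 1
0 | 1 | 0
1 | 0 | 0
1 | 1 | 0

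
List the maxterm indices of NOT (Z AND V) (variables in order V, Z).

ΠM(3) = (NOT V OR NOT Z)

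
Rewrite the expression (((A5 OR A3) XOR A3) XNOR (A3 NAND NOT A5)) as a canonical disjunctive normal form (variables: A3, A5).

(NOT A3 AND A5) OR (A3 AND NOT A5)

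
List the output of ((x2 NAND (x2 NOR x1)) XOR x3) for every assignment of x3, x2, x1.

x3 | x2 | x1 | Output
---------------------
0 | 0 | 0 | 1
0 | 0 | 1 | 1
0 | 1 | 0 | 1
0 | 1 | 1 | 1
1 | 0 | 0 | 0
1 | 0 | 1 | 0
1 | 1 | 0 | 0
1 | 1 | 1 | 0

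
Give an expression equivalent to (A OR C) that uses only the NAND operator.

((A NAND A) NAND (C NAND C))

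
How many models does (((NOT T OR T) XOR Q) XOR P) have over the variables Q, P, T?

Satisfying assignments: (0,0,0), (0,0,1), (1,1,0), (1,1,1)
Count: 4 out of 8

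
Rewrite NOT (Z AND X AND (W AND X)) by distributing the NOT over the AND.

NOT Z OR NOT X OR NOT (W AND X)
De Morgan's: NOT(AND of terms) = OR of negations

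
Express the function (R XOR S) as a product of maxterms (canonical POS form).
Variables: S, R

ΠM(0, 3) = (S OR R) AND (NOT S OR NOT R)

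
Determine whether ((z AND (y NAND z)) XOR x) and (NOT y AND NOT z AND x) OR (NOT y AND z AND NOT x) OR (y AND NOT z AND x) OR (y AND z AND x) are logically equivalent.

Yes, they are equivalent — the two output columns agree on all 8 assignments:
y | z | x | Expression 1 | Expression 2
---------------------------------------
0 | 0 | 0 | 0 | 0
0 | 0 | 1 | 1 | 1
0 | 1 | 0 | 1 | 1
0 | 1 | 1 | 0 | 0
1 | 0 | 0 | 0 | 0
1 | 0 | 1 | 1 | 1
1 | 1 | 0 | 0 | 0
1 | 1 | 1 | 1 | 1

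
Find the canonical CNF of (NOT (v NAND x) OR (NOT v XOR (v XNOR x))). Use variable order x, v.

(x OR v) AND (x OR NOT v)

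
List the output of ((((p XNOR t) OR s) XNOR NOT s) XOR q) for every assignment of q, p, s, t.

q | p | s | t | Output
----------------------
0 | 0 | 0 | 0 | 1
0 | 0 | 0 | 1 | 0
0 | 0 | 1 | 0 | 0
0 | 0 | 1 | 1 | 0
0 | 1 | 0 | 0 | 0
0 | 1 | 0 | 1 | 1
0 | 1 | 1 | 0 | 0
0 | 1 | 1 | 1 | 0
1 | 0 | 0 | 0 | 0
1 | 0 | 0 | 1 | 1
1 | 0 | 1 | 0 | 1
1 | 0 | 1 | 1 | 1
1 | 1 | 0 | 0 | 1
1 | 1 | 0 | 1 | 0
1 | 1 | 1 | 0 | 1
1 | 1 | 1 | 1 | 1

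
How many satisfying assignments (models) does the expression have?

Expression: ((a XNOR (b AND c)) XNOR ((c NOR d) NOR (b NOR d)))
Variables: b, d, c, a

Satisfying assignments: (0,0,0,1), (0,0,1,1), (0,1,0,0), (0,1,1,0), (1,0,0,1), (1,0,1,1), (1,1,0,0), (1,1,1,1)
Count: 8 out of 16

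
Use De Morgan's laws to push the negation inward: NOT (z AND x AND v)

NOT z OR NOT x OR NOT v
De Morgan's: NOT(AND of terms) = OR of negations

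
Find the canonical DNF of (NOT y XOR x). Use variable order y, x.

(NOT y AND NOT x) OR (y AND x)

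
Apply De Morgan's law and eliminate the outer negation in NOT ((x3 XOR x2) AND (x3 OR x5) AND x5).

NOT (x3 XOR x2) OR NOT (x3 OR x5) OR NOT x5
De Morgan's: NOT(AND of terms) = OR of negations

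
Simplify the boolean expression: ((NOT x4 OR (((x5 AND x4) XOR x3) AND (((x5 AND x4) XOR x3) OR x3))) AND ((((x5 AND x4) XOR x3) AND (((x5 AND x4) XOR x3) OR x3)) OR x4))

By distribution ((E OR v) AND (E OR NOT v) = E) then absorption (E AND (E OR v) = E):
= ((x5 AND x4) XOR x3)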